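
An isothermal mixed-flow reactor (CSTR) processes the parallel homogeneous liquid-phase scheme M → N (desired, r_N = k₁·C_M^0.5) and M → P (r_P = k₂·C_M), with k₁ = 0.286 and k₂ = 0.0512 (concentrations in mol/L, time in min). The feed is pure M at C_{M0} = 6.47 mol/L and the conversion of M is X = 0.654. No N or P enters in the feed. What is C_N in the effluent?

Exit C_M = C_{M0}(1−X) = 6.47×0.346 = 2.239 mol/L.
In a CSTR the entire volume is at exit conditions, so r_N = 0.286×2.239^0.5 = 0.4279 and r_P = 0.0512×2.239 = 0.1146.
Fraction of consumed M going to N: r_N/(r_N+r_P) = 0.7887.
C_N = 0.7887·C_{M0}·X = 0.7887×6.47×0.654 = 3.34 mol/L.

3.34 mol/L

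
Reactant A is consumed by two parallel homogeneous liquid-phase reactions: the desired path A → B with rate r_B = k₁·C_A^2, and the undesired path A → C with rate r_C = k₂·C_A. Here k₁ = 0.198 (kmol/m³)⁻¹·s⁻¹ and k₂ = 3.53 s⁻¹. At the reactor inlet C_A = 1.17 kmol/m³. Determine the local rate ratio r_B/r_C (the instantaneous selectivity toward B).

0.0656

S_{B/C} = r_B/r_C = (k₁·C_A^2)/(k₂·C_A) = (k₁/k₂)·C_A.
= (0.198×1.170^2) / (3.53×1.170) = 0.2710/4.130 = 0.0656.
Since the desired path is higher order in A, keeping C_A high (PFR or concentrated feed) favours B.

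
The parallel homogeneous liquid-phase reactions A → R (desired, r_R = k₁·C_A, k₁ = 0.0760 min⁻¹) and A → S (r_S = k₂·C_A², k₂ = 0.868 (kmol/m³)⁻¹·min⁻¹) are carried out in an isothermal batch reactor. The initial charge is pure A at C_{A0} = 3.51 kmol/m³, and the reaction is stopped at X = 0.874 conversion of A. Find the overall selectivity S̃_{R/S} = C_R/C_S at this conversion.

0.0578

C_A = C_{A0}(1−X) = 0.4423 kmol/m³.
Along a PFR/batch, dC_R/dC_A = −r_R/(r_R+r_S) = −k₁/(k₁+k₂·C_A).
Integrating from C_{A0} to C_A: C_R = (0.0760/0.868)·ln[(0.0760+0.868·3.51)/(0.0760+0.868·0.442)] = 0.08756·ln(3.123/0.4599) = 0.1677 kmol/m³.
C_S = (C_{A0}−C_A)−C_R = 2.900 kmol/m³; S̃_{R/S} = 0.1677/2.900 = 0.0578.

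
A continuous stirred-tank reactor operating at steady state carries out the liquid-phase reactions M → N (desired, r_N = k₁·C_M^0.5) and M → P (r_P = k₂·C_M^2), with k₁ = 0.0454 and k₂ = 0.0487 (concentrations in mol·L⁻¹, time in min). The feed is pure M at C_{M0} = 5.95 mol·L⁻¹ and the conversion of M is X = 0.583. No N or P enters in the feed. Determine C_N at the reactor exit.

Exit C_M = C_{M0}(1−X) = 5.95×0.417 = 2.481 mol·L⁻¹.
A CSTR operates uniformly at the exit composition, giving r_N = 0.07151 and r_P = 0.2998 (each k·C_M^n at C_M = 2.481).
Fraction of consumed M going to N: r_N/(r_N+r_P) = 0.1926.
C_N = 0.1926·C_{M0}·X = 0.1926×5.95×0.583 = 0.668 mol·L⁻¹.

0.668 mol·L⁻¹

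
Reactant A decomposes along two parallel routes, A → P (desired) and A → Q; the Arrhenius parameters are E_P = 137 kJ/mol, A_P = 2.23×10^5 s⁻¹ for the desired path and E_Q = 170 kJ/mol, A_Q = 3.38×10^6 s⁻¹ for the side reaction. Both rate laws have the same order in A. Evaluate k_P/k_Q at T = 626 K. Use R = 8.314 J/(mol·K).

37.4

Since both paths have the same order in A, the concentration cancels and S_{P/Q} = k_P/k_Q = (A_P/A_Q)·exp[(E_Q−E_P)/(RT)].
(E_Q−E_P)/(RT) = (170−137)×10³/(8.314×626) = 33000/5205 = 6.341.
k_P/k_Q = (2.23×10^5/3.38×10^6)·exp(6.341) = 0.06598 × 567.1 = 37.4.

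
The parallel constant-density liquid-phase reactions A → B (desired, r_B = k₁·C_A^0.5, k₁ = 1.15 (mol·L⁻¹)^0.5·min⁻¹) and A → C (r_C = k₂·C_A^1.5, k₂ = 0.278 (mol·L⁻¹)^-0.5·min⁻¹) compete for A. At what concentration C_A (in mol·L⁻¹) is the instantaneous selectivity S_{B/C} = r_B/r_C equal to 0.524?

S_{B/C} = (k₁/k₂)·C_A⁻¹ ⇒ C_A = (S·k₂/k₁)^(-1).
= (0.524×0.278/1.15)^(-1) = (0.1267)^(-1) = 7.89 mol·L⁻¹.

7.89 mol·L⁻¹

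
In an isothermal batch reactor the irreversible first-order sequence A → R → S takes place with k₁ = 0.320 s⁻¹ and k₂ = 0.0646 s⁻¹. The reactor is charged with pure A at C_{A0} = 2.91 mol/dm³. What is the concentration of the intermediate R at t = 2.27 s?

Solving the coupled first-order balances gives C_R(t) = [k₁/(k₂−k₁)]·C_{A0}·(e^(−k₁t) − e^(−k₂t)).
e^(−k₁t) = e^(−0.320×2.27) = e^(−0.7264) = 0.4836; e^(−k₂t) = e^(−0.1466) = 0.8636.
C_R = 0.320×2.91/(0.0646−0.320) × (0.4836−0.8636) = (-3.646)×(-0.3800) = 1.385 mol/dm³.

1.39 mol/dm³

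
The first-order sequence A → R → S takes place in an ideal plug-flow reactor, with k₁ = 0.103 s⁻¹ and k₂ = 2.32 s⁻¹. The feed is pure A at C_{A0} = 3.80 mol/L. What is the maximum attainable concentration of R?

0.146 mol/L

At the optimum, C_{R,max}/C_{A0} = (k₁/k₂)^[k₂/(k₂−k₁)].
= (0.103/2.32)^(2.32/(2.32−0.103)) = (0.04440)^(1.046) = 0.03842.
C_{R,max} = 0.03842×3.80 = 0.146 mol/L.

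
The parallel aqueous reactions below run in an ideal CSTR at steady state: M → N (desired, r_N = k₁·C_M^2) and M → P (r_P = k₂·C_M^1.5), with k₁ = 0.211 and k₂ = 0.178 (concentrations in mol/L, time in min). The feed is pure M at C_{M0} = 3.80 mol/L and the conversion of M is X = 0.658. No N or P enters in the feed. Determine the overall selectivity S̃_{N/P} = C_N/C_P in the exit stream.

Exit C_M = C_{M0}(1−X) = 3.80×0.342 = 1.300 mol/L.
Rates in a CSTR are evaluated at the outlet concentration: r_N = 0.211×1.300^2 = 0.3564, r_P = 0.178×1.300^1.5 = 0.2637.
Overall selectivity = C_N/C_P = r_Nτ/(r_Pτ) = r_N/r_P = 1.35.

1.35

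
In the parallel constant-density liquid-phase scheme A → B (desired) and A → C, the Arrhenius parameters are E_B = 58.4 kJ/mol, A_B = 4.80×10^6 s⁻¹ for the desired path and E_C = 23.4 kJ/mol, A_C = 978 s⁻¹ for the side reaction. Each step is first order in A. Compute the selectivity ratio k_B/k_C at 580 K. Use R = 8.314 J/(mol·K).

3.46

k_B/k_C = (A_B/A_C)·exp[−(E_B−E_C)/(RT)] = (A_B/A_C)·exp[(E_C−E_B)/(RT)].
(E_C−E_B)/(RT) = (23.4−58.4)×10³/(8.314×580) = -35000/4822 = -7.258.
k_B/k_C = (4.80×10^6/978)·exp(-7.258) = 4908 × 7.044×10^-4 = 3.46.
Since E_B > E_C, raising the temperature improves selectivity toward B.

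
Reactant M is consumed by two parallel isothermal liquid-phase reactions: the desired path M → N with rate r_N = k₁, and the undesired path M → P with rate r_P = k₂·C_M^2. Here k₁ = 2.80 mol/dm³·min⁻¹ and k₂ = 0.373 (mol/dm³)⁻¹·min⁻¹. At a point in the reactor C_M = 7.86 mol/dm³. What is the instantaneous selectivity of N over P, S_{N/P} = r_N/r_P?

0.122

S_{N/P} = r_N/r_P = (k₁)/(k₂·C_M^2) = (k₁/k₂)·C_M^-2.
= (2.80) / (0.373×7.860^2) = 2.800/23.04 = 0.122.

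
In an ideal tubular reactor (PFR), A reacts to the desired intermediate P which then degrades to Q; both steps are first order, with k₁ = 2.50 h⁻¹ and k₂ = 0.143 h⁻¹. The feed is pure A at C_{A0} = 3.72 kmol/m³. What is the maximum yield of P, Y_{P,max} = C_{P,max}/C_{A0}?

For a first-order series the maximum intermediate yield is C_{P,max}/C_{A0} = (k₁/k₂)^[k₂/(k₂−k₁)].
= (2.50/0.143)^(0.143/(0.143−2.50)) = (17.48)^(-0.06067) = 0.8406.

0.841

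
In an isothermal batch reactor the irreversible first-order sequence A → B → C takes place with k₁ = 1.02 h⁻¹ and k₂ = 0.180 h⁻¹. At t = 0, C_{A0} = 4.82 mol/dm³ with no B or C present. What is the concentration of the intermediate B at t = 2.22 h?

For first-order series with pure A initially, C_B(t) = k₁C_{A0}/(k₂−k₁)·(e^(−k₁t) − e^(−k₂t)).
e^(−k₁t) = e^(−1.02×2.22) = e^(−2.264) = 0.1039; e^(−k₂t) = e^(−0.3996) = 0.6706.
C_B = 1.02×4.82/(0.180−1.02) × (0.1039−0.6706) = (-5.853)×(-0.5667) = 3.317 mol/dm³.

3.32 mol/dm³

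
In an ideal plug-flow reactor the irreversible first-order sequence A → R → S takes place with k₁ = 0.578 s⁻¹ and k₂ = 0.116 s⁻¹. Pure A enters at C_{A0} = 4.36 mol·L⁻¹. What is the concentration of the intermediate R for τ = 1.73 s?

Solving the coupled first-order balances gives C_R(τ) = [k₁/(k₂−k₁)]·C_{A0}·(e^(−k₁τ) − e^(−k₂τ)).
e^(−k₁τ) = e^(−0.578×1.73) = e^(−0.9999) = 0.3679; e^(−k₂τ) = e^(−0.2007) = 0.8182.
C_R = 0.578×4.36/(0.116−0.578) × (0.3679−0.8182) = (-5.455)×(-0.4503) = 2.456 mol·L⁻¹.

2.46 mol·L⁻¹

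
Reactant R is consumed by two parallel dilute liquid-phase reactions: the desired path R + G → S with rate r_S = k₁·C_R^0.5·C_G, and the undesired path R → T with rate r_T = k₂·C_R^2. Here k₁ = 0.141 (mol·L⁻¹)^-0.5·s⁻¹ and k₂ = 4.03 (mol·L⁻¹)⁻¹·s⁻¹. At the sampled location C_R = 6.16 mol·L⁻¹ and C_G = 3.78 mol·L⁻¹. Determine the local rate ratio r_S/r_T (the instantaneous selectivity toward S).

0.00865

S_{S/T} = r_S/r_T = (k₁·C_R^0.5·C_G)/(k₂·C_R^2) = (k₁/k₂)·C_R^-1.5·C_G.
= (0.141×6.160^0.5×3.780) / (4.03×6.160^2) = 1.323/152.9 = 0.00865.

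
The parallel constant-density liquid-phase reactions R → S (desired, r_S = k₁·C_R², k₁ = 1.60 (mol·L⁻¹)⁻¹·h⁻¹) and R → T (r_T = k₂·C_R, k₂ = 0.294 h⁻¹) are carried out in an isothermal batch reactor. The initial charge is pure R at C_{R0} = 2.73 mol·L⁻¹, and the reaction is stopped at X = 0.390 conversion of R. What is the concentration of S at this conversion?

0.981 mol·L⁻¹

C_R = C_{R0}(1−X) = 1.665 mol·L⁻¹.
Along a PFR/batch, dC_T/dC_R = −r_T/(r_S+r_T) = −k₂/(k₂+k₁·C_R).
Integrating from C_{R0} to C_R: C_T = (0.294/1.60)·ln[(0.294+1.60·2.73)/(0.294+1.60·1.67)] = 0.1837·ln(4.662/2.958) = 0.08356 mol·L⁻¹.
Then C_S = (C_{R0}−C_R) − C_T = 1.065 − 0.08356 = 0.9811 mol·L⁻¹.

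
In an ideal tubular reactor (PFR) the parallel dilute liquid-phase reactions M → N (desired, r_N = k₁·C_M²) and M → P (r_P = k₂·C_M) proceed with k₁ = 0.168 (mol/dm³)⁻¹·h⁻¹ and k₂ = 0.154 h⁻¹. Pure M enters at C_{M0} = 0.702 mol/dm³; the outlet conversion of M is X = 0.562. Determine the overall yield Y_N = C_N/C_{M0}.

0.197

C_M = C_{M0}(1−X) = 0.3075 mol/dm³.
Along a PFR/batch, dC_P/dC_M = −r_P/(r_N+r_P) = −k₂/(k₂+k₁·C_M).
Integrating from C_{M0} to C_M: C_P = (0.154/0.168)·ln[(0.154+0.168·0.702)/(0.154+0.168·0.307)] = 0.9167·ln(0.2719/0.2057) = 0.2561 mol/dm³.
Then C_N = (C_{M0}−C_M) − C_P = 0.3945 − 0.2561 = 0.1384 mol/dm³.
Y_N = C_N/C_{M0} = 0.1384/0.702 = 0.197.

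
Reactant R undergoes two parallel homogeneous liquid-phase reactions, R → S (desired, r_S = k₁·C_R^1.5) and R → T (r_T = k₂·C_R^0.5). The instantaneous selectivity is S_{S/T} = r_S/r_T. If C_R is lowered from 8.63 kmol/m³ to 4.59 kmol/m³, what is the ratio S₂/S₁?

S_{S/T} = (k₁/k₂)·C_R, so S₂/S₁ = (C_{R,2}/C_{R,1}).
= 4.59/8.63 = 0.532.
Selectivity toward S falls as C_R falls — high-concentration operation is favoured.

0.532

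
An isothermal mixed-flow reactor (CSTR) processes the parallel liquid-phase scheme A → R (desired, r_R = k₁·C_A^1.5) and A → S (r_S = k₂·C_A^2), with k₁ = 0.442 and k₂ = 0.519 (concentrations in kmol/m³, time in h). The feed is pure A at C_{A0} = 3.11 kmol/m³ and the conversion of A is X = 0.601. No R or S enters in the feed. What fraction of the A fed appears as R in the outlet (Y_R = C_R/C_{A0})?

Exit C_A = C_{A0}(1−X) = 3.11×0.399 = 1.241 kmol/m³.
A CSTR operates uniformly at the exit composition, giving r_R = 0.6110 and r_S = 0.7992 (each k·C_A^n at C_A = 1.241).
Fraction of consumed A going to R: r_R/(r_R+r_S) = 0.4333.
C_R = 0.4333·C_{A0}·X = 0.4333×3.11×0.601 = 0.810 kmol/m³; Y_R = C_R/C_{A0} = 0.260.

0.260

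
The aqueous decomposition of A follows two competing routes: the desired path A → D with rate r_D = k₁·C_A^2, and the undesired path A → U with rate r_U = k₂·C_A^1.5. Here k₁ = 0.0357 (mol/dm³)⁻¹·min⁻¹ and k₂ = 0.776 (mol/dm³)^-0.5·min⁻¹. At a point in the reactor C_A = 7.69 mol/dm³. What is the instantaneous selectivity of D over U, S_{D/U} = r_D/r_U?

0.128

S_{D/U} = r_D/r_U = (k₁·C_A^2)/(k₂·C_A^1.5) = (k₁/k₂)·C_A^0.5.
= (0.0357×7.690^2) / (0.776×7.690^1.5) = 2.111/16.55 = 0.128.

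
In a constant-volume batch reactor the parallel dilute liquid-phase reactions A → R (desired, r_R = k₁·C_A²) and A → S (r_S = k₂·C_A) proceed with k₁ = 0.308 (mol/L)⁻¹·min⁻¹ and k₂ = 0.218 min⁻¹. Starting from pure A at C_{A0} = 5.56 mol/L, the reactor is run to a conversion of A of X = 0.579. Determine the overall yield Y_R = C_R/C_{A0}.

C_A = C_{A0}(1−X) = 2.341 mol/L.
Along a PFR/batch, dC_S/dC_A = −r_S/(r_R+r_S) = −k₂/(k₂+k₁·C_A).
Integrating from C_{A0} to C_A: C_S = (0.218/0.308)·ln[(0.218+0.308·5.56)/(0.218+0.308·2.34)] = 0.7078·ln(1.930/0.9390) = 0.5101 mol/L.
Then C_R = (C_{A0}−C_A) − C_S = 3.219 − 0.5101 = 2.709 mol/L.
Y_R = C_R/C_{A0} = 2.709/5.56 = 0.487.

0.487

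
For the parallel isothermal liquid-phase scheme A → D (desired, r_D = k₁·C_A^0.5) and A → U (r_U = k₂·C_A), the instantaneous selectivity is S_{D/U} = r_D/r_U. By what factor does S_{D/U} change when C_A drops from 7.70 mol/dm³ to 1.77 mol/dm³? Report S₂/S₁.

2.09

S_{D/U} = (k₁/k₂)·C_A^-0.5, so S₂/S₁ = (C_{A,2}/C_{A,1})^-0.5.
= (1.77/7.70)^(-0.5) = (0.2299)^(-0.5) = 2.09.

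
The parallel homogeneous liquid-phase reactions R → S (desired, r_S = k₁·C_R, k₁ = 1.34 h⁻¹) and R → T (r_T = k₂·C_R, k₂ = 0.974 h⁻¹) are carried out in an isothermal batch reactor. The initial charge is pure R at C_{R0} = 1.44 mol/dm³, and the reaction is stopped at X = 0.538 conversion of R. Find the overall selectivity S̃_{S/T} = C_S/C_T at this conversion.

1.38

C_R = C_{R0}(1−X) = 0.6653 mol/dm³.
Both paths are first order in R, so the instantaneous fraction to S is constant: dC_S/d(−C_R) = k₁/(k₁+k₂) = 0.5791.
C_S = 0.5791·(C_{R0}−C_R) = 0.5791×0.7747 = 0.449 mol/dm³.
C_T = (C_{R0}−C_R)−C_S = 0.3261 mol/dm³; S̃_{S/T} = 0.4486/0.3261 = 1.38.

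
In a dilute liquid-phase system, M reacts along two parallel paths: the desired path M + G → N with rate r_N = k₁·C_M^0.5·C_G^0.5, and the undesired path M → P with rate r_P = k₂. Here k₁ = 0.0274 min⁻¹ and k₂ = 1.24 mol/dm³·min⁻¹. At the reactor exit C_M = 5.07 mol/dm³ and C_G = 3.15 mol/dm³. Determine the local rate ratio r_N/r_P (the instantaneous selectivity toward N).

S_{N/P} = r_N/r_P = (k₁·C_M^0.5·C_G^0.5)/(k₂) = (k₁/k₂)·C_M^0.5·C_G^0.5.
= (0.0274×5.070^0.5×3.150^0.5) / (1.24) = 0.1095/1.240 = 0.0883.
Since the desired path is higher order in M, keeping C_M high (PFR or concentrated feed) favours N.

0.0883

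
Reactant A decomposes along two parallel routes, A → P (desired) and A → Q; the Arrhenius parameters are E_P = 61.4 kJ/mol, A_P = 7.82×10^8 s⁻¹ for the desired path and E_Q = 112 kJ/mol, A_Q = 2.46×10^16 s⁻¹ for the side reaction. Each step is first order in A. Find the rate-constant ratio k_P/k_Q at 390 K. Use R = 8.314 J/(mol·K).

0.190

With equal orders, S_{P/Q} = k_P/k_Q = (A_P/A_Q)·exp[(E_Q−E_P)/(RT)].
(E_Q−E_P)/(RT) = (112−61.4)×10³/(8.314×390) = 50600/3242 = 15.61.
k_P/k_Q = (7.82×10^8/2.46×10^16)·exp(15.61) = 3.179×10^-8 × 5.989×10^6 = 0.190.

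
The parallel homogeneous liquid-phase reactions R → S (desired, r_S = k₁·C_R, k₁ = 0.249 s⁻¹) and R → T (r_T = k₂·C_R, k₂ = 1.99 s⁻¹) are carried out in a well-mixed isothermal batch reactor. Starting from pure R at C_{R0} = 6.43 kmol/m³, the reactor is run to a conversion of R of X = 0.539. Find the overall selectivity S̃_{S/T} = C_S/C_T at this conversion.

C_R = C_{R0}(1−X) = 2.964 kmol/m³.
Both paths are first order in R, so the instantaneous fraction to S is constant: dC_S/d(−C_R) = k₁/(k₁+k₂) = 0.1112.
C_S = 0.1112·(C_{R0}−C_R) = 0.1112×3.466 = 0.385 kmol/m³.
C_T = (C_{R0}−C_R)−C_S = 3.080 kmol/m³; S̃_{S/T} = 0.3854/3.080 = 0.125.

0.125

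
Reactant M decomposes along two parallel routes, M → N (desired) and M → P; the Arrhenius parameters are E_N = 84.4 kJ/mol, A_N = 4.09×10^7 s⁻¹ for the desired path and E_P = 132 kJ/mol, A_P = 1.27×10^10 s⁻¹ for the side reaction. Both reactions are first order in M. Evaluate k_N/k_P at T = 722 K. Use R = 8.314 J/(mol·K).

8.95

k_N/k_P = (A_N/A_P)·exp[−(E_N−E_P)/(RT)] = (A_N/A_P)·exp[(E_P−E_N)/(RT)].
(E_P−E_N)/(RT) = (132−84.4)×10³/(8.314×722) = 47600/6003 = 7.930.
k_N/k_P = (4.09×10^7/1.27×10^10)·exp(7.930) = 0.003220 × 2779 = 8.95.
Since E_N < E_P, lowering the temperature improves selectivity toward N.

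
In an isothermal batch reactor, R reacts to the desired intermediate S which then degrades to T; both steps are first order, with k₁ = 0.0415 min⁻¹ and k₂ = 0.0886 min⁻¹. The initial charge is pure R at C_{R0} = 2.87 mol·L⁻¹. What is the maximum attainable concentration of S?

0.689 mol·L⁻¹

For a first-order series the maximum intermediate yield is C_{S,max}/C_{R0} = (k₁/k₂)^[k₂/(k₂−k₁)].
= (0.0415/0.0886)^(0.0886/(0.0886−0.0415)) = (0.4684)^(1.881) = 0.2401.
C_{S,max} = 0.2401×2.87 = 0.689 mol·L⁻¹.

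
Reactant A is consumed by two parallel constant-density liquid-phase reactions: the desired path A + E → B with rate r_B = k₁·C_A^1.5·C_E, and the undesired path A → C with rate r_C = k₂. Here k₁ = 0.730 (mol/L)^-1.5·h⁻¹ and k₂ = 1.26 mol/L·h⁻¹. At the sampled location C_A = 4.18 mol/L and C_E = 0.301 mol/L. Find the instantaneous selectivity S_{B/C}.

1.49

S_{B/C} = r_B/r_C = (k₁·C_A^1.5·C_E)/(k₂) = (k₁/k₂)·C_A^1.5·C_E.
= (0.730×4.180^1.5×0.3010) / (1.26) = 1.878/1.260 = 1.49.
Since the desired path is higher order in A, keeping C_A high (PFR or concentrated feed) favours B.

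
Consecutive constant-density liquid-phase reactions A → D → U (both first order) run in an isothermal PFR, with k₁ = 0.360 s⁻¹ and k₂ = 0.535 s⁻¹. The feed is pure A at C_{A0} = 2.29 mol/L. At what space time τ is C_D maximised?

The intermediate peaks when r₁ = r₂, i.e. k₁e^(−k₁τ) = k₂e^(−k₂τ), giving τ_opt = ln(k₂/k₁)/(k₂−k₁).
= ln(0.535/0.360)/(0.535−0.360) = ln(1.486)/0.1750 = 0.3962/0.1750 = 2.26 s.

2.26 s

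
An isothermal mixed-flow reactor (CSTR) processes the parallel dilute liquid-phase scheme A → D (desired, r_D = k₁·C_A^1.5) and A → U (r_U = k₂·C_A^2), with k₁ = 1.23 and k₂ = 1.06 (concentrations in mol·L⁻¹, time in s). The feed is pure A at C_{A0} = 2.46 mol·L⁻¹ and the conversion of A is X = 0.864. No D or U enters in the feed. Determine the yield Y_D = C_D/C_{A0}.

Exit C_A = C_{A0}(1−X) = 2.46×0.136 = 0.3346 mol·L⁻¹.
A CSTR operates uniformly at the exit composition, giving r_D = 0.2380 and r_U = 0.1186 (each k·C_A^n at C_A = 0.3346).
Fraction of consumed A going to D: r_D/(r_D+r_U) = 0.6673.
C_D = 0.6673·C_{A0}·X = 0.6673×2.46×0.864 = 1.42 mol·L⁻¹; Y_D = C_D/C_{A0} = 0.577.

0.577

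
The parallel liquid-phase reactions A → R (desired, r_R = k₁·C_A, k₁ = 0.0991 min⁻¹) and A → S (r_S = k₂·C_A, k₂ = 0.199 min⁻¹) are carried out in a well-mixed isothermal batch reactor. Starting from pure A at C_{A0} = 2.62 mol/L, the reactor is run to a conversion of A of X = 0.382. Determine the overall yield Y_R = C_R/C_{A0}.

0.127

C_A = C_{A0}(1−X) = 1.619 mol/L.
Both paths are first order in A, so the instantaneous fraction to R is constant: dC_R/d(−C_A) = k₁/(k₁+k₂) = 0.3324.
C_R = 0.3324·(C_{A0}−C_A) = 0.3324×1.001 = 0.333 mol/L.
Y_R = C_R/C_{A0} = 0.3327/2.62 = 0.127.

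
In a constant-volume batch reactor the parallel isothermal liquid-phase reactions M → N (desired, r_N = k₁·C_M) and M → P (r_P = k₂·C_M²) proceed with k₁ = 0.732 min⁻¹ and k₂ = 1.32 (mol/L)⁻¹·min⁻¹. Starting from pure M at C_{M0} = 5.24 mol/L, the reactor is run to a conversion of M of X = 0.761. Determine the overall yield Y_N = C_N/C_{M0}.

0.123

C_M = C_{M0}(1−X) = 1.252 mol/L.
Along a PFR/batch, dC_N/dC_M = −r_N/(r_N+r_P) = −k₁/(k₁+k₂·C_M).
Integrating from C_{M0} to C_M: C_N = (0.732/1.32)·ln[(0.732+1.32·5.24)/(0.732+1.32·1.25)] = 0.5545·ln(7.649/2.385) = 0.6462 mol/L.
Y_N = C_N/C_{M0} = 0.6462/5.24 = 0.123.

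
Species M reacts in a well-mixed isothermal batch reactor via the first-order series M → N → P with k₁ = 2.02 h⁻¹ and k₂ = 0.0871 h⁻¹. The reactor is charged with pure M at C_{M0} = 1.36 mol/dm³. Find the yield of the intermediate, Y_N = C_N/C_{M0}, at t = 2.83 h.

0.813

The intermediate concentration in a first-order A→B→C sequence is C_N = k₁C_{M0}(e^(−k₁t) − e^(−k₂t))/(k₂−k₁).
e^(−k₁t) = e^(−2.02×2.83) = e^(−5.717) = 0.003291; e^(−k₂t) = e^(−0.2465) = 0.7815.
C_N = 2.02×1.36/(0.0871−2.02) × (0.003291−0.7815) = (-1.421)×(-0.7782) = 1.106 mol/dm³.
Y_N = C_N/C_{M0} = 1.106/1.36 = 0.813.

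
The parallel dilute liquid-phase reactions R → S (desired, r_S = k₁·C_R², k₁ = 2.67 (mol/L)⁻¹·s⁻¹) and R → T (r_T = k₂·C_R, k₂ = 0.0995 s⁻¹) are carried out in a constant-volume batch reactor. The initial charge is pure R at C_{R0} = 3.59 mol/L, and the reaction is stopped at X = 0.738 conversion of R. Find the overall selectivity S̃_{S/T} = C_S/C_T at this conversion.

C_R = C_{R0}(1−X) = 0.9406 mol/L.
Along a PFR/batch, dC_T/dC_R = −r_T/(r_S+r_T) = −k₂/(k₂+k₁·C_R).
Integrating from C_{R0} to C_R: C_T = (0.0995/2.67)·ln[(0.0995+2.67·3.59)/(0.0995+2.67·0.941)] = 0.03727·ln(9.685/2.611) = 0.04885 mol/L.
Then C_S = (C_{R0}−C_R) − C_T = 2.649 − 0.04885 = 2.601 mol/L.
S̃_{S/T} = C_S/C_T = 2.601/0.04885 = 53.2.

53.2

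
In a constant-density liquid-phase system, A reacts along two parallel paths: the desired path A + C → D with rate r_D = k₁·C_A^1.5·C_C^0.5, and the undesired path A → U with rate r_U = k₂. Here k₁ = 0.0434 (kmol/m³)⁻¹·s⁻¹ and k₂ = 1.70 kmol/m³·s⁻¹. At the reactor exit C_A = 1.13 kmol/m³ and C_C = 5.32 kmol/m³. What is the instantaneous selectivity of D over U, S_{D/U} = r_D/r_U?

S_{D/U} = r_D/r_U = (k₁·C_A^1.5·C_C^0.5)/(k₂) = (k₁/k₂)·C_A^1.5·C_C^0.5.
= (0.0434×1.130^1.5×5.320^0.5) / (1.70) = 0.1202/1.700 = 0.0707.
Since the desired path is higher order in A, keeping C_A high (PFR or concentrated feed) favours D.

0.0707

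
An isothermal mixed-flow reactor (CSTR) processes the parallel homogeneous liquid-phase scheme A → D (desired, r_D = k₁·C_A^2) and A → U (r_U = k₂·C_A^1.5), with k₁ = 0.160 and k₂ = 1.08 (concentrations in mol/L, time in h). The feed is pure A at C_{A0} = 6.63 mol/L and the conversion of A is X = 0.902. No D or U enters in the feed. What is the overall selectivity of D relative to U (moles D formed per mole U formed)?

Exit C_A = C_{A0}(1−X) = 6.63×0.0980 = 0.6497 mol/L.
In a CSTR the entire volume is at exit conditions, so r_D = 0.160×0.6497^2 = 0.06755 and r_U = 1.08×0.6497^1.5 = 0.5656.
Overall selectivity = C_D/C_U = r_Dτ/(r_Uτ) = r_D/r_U = 0.119.

0.119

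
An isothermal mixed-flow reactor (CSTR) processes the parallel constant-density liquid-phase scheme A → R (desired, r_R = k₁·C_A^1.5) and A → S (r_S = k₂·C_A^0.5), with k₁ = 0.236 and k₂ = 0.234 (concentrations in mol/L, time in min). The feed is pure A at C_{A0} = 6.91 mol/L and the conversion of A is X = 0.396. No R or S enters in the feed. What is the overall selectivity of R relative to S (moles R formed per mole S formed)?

4.21

Exit C_A = C_{A0}(1−X) = 6.91×0.604 = 4.174 mol/L.
A CSTR operates uniformly at the exit composition, giving r_R = 2.012 and r_S = 0.4781 (each k·C_A^n at C_A = 4.174).
Overall selectivity = C_R/C_S = r_Rτ/(r_Sτ) = r_R/r_S = 4.21.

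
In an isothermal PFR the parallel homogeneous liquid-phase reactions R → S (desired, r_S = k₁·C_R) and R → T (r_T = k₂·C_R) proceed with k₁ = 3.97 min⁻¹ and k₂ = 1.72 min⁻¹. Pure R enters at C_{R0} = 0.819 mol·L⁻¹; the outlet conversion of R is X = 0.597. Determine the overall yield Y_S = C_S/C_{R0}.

C_R = C_{R0}(1−X) = 0.3301 mol·L⁻¹.
Both paths are first order in R, so the instantaneous fraction to S is constant: dC_S/d(−C_R) = k₁/(k₁+k₂) = 0.6977.
C_S = 0.6977·(C_{R0}−C_R) = 0.6977×0.4889 = 0.341 mol·L⁻¹.
Y_S = C_S/C_{R0} = 0.3411/0.819 = 0.417.

0.417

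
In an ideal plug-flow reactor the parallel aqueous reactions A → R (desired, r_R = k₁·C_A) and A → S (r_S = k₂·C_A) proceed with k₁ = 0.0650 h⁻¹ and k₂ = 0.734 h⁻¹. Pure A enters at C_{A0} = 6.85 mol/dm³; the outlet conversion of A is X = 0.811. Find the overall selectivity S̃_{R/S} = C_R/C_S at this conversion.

0.0886

C_A = C_{A0}(1−X) = 1.295 mol/dm³.
Both paths are first order in A, so the instantaneous fraction to R is constant: dC_R/d(−C_A) = k₁/(k₁+k₂) = 0.08135.
C_R = 0.08135·(C_{A0}−C_A) = 0.08135×5.555 = 0.452 mol/dm³.
C_S = (C_{A0}−C_A)−C_R = 5.103 mol/dm³; S̃_{R/S} = 0.4519/5.103 = 0.0886.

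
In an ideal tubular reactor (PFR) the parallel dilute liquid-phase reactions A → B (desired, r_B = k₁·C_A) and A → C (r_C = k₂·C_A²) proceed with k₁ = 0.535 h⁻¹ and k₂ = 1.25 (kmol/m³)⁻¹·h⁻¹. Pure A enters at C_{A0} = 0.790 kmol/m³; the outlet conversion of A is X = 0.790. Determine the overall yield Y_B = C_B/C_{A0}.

0.389

C_A = C_{A0}(1−X) = 0.1659 kmol/m³.
Along a PFR/batch, dC_B/dC_A = −r_B/(r_B+r_C) = −k₁/(k₁+k₂·C_A).
Integrating from C_{A0} to C_A: C_B = (0.535/1.25)·ln[(0.535+1.25·0.790)/(0.535+1.25·0.166)] = 0.4280·ln(1.522/0.7424) = 0.3074 kmol/m³.
Y_B = C_B/C_{A0} = 0.3074/0.790 = 0.389.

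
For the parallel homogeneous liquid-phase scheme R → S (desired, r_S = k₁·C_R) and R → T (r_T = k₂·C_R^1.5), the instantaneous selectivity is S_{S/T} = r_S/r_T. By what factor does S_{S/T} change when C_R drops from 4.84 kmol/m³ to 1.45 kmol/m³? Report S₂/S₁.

1.83

S_{S/T} = (k₁/k₂)·C_R^-0.5, so S₂/S₁ = (C_{R,2}/C_{R,1})^-0.5.
= (1.45/4.84)^(-0.5) = (0.2996)^(-0.5) = 1.83.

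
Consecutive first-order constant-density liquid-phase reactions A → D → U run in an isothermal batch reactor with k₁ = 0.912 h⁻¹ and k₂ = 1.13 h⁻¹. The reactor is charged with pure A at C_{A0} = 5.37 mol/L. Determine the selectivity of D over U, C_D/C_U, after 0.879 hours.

1.46

The intermediate concentration in a first-order A→B→C sequence is C_D = k₁C_{A0}(e^(−k₁t) − e^(−k₂t))/(k₂−k₁).
e^(−k₁t) = e^(−0.912×0.879) = e^(−0.8016) = 0.4486; e^(−k₂t) = e^(−0.9933) = 0.3704.
C_D = 0.912×5.37/(1.13−0.912) × (0.4486−0.3704) = 22.47×0.07823 = 1.757 mol/L.
C_A = C_{A0}e^(−k₁t) = 2.409 mol/L, so C_U = C_{A0}−C_A−C_D = 1.204 mol/L; C_D/C_U = 1.46.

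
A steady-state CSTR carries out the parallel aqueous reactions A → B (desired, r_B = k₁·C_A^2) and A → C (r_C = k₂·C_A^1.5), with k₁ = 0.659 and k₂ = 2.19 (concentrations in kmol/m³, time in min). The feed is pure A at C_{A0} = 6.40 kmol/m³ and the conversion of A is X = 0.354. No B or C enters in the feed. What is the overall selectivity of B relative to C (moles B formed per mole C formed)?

Exit C_A = C_{A0}(1−X) = 6.40×0.646 = 4.134 kmol/m³.
In a CSTR the entire volume is at exit conditions, so r_B = 0.659×4.134^2 = 11.26 and r_C = 2.19×4.134^1.5 = 18.41.
Overall selectivity = C_B/C_C = r_Bτ/(r_Cτ) = r_B/r_C = 0.612.

0.612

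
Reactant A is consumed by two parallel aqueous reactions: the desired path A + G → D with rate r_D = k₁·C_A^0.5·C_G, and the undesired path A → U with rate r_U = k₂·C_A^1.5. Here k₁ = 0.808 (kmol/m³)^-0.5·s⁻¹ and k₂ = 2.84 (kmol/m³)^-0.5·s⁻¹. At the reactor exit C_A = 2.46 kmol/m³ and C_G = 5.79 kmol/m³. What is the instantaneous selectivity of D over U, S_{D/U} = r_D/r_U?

S_{D/U} = r_D/r_U = (k₁·C_A^0.5·C_G)/(k₂·C_A^1.5) = (k₁/k₂)·C_A⁻¹·C_G.
= (0.808×2.460^0.5×5.790) / (2.84×2.460^1.5) = 7.338/10.96 = 0.670.
The undesired path is higher order in A, so low C_A (CSTR or dilute feed) favours D.

0.670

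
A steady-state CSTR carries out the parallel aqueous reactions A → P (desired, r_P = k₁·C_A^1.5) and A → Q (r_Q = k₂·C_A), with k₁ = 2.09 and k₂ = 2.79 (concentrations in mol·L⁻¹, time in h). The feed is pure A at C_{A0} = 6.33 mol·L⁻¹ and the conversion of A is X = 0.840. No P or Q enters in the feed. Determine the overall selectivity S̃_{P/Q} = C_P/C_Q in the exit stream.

Exit C_A = C_{A0}(1−X) = 6.33×0.160 = 1.013 mol·L⁻¹.
Rates in a CSTR are evaluated at the outlet concentration: r_P = 2.09×1.013^1.5 = 2.130, r_Q = 2.79×1.013 = 2.826.
Overall selectivity = C_P/C_Q = r_Pτ/(r_Qτ) = r_P/r_Q = 0.754.

0.754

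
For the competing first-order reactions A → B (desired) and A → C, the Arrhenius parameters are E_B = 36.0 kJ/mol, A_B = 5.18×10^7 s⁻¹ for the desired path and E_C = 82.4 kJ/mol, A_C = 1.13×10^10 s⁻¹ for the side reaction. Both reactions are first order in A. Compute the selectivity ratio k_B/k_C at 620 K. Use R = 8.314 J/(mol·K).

37.2

Since both paths have the same order in A, the concentration cancels and S_{B/C} = k_B/k_C = (A_B/A_C)·exp[(E_C−E_B)/(RT)].
(E_C−E_B)/(RT) = (82.4−36.0)×10³/(8.314×620) = 46400/5155 = 9.002.
k_B/k_C = (5.18×10^7/1.13×10^10)·exp(9.002) = 0.004584 × 8115 = 37.2.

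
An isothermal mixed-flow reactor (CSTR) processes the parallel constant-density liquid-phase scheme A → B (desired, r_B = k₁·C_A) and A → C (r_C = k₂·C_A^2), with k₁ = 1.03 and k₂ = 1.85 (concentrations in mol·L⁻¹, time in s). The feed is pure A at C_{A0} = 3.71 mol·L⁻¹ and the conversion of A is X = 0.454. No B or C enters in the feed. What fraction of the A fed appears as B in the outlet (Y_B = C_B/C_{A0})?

Exit C_A = C_{A0}(1−X) = 3.71×0.546 = 2.026 mol·L⁻¹.
In a CSTR the entire volume is at exit conditions, so r_B = 1.03×2.026 = 2.086 and r_C = 1.85×2.026^2 = 7.591.
Fraction of consumed A going to B: r_B/(r_B+r_C) = 0.2156.
C_B = 0.2156·C_{A0}·X = 0.2156×3.71×0.454 = 0.363 mol·L⁻¹; Y_B = C_B/C_{A0} = 0.0979.

0.0979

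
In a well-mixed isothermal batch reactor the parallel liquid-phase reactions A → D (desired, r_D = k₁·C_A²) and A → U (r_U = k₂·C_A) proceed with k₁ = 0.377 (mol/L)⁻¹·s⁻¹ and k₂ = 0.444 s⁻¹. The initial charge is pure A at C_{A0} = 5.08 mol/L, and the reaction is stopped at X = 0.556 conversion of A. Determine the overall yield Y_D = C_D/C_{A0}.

C_A = C_{A0}(1−X) = 2.256 mol/L.
Along a PFR/batch, dC_U/dC_A = −r_U/(r_D+r_U) = −k₂/(k₂+k₁·C_A).
Integrating from C_{A0} to C_A: C_U = (0.444/0.377)·ln[(0.444+0.377·5.08)/(0.444+0.377·2.26)] = 1.178·ln(2.359/1.294) = 0.7070 mol/L.
Then C_D = (C_{A0}−C_A) − C_U = 2.824 − 0.7070 = 2.117 mol/L.
Y_D = C_D/C_{A0} = 2.117/5.08 = 0.417.

0.417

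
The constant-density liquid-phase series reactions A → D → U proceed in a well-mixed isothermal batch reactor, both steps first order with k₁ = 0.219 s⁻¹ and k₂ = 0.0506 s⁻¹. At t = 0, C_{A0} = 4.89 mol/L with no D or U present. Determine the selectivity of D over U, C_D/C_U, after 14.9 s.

The intermediate concentration in a first-order A→B→C sequence is C_D = k₁C_{A0}(e^(−k₁t) − e^(−k₂t))/(k₂−k₁).
e^(−k₁t) = e^(−0.219×14.9) = e^(−3.263) = 0.03827; e^(−k₂t) = e^(−0.7539) = 0.4705.
C_D = 0.219×4.89/(0.0506−0.219) × (0.03827−0.4705) = (-6.359)×(-0.4322) = 2.749 mol/L.
C_A = C_{A0}e^(−k₁t) = 0.1871 mol/L, so C_U = C_{A0}−C_A−C_D = 1.954 mol/L; C_D/C_U = 1.41.

1.41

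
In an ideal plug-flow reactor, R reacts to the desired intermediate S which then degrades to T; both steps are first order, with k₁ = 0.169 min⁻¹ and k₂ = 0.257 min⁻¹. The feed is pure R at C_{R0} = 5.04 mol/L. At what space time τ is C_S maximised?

4.76 min

For first-order series the maximum of C_S occurs at τ_opt = ln(k₂/k₁)/(k₂−k₁).
= ln(0.257/0.169)/(0.257−0.169) = ln(1.521)/0.08800 = 0.4192/0.08800 = 4.76 min.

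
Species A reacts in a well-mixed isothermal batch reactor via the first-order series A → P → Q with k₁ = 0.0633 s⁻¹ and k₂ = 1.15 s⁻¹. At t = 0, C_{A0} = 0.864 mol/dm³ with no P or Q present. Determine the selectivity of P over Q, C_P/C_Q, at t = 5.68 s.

The intermediate concentration in a first-order A→B→C sequence is C_P = k₁C_{A0}(e^(−k₁t) − e^(−k₂t))/(k₂−k₁).
e^(−k₁t) = e^(−0.0633×5.68) = e^(−0.3595) = 0.6980; e^(−k₂t) = e^(−6.532) = 0.001456.
C_P = 0.0633×0.864/(1.15−0.0633) × (0.6980−0.001456) = 0.05033×0.6965 = 0.03506 mol/dm³.
C_A = C_{A0}e^(−k₁t) = 0.6031 mol/dm³, so C_Q = C_{A0}−C_A−C_P = 0.2259 mol/dm³; C_P/C_Q = 0.155.

0.155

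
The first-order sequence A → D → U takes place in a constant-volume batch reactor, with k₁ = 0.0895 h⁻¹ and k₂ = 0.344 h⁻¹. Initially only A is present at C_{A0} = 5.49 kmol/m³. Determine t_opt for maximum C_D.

5.29 h

For first-order series the maximum of C_D occurs at t_opt = ln(k₂/k₁)/(k₂−k₁).
= ln(0.344/0.0895)/(0.344−0.0895) = ln(3.844)/0.2545 = 1.346/0.2545 = 5.29 h.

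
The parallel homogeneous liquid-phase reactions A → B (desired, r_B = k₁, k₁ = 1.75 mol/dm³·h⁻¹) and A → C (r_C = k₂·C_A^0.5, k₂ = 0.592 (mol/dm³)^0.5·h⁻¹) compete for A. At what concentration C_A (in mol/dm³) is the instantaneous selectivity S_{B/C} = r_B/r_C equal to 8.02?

S_{B/C} = (k₁/k₂)·C_A^-0.5 ⇒ C_A = (S·k₂/k₁)^(-2).
= (8.02×0.592/1.75)^(-2) = (2.713)^(-2) = 0.136 mol/dm³.

0.136 mol/dm³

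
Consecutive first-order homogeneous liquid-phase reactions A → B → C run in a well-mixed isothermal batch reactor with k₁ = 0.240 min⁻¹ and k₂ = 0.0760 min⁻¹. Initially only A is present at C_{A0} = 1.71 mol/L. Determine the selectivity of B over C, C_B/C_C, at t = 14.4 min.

0.846

For first-order series with pure A initially, C_B(t) = k₁C_{A0}/(k₂−k₁)·(e^(−k₁t) − e^(−k₂t)).
e^(−k₁t) = e^(−0.240×14.4) = e^(−3.456) = 0.03156; e^(−k₂t) = e^(−1.094) = 0.3347.
C_B = 0.240×1.71/(0.0760−0.240) × (0.03156−0.3347) = (-2.502)×(-0.3032) = 0.7587 mol/L.
C_A = C_{A0}e^(−k₁t) = 0.05396 mol/L, so C_C = C_{A0}−C_A−C_B = 0.8973 mol/L; C_B/C_C = 0.846.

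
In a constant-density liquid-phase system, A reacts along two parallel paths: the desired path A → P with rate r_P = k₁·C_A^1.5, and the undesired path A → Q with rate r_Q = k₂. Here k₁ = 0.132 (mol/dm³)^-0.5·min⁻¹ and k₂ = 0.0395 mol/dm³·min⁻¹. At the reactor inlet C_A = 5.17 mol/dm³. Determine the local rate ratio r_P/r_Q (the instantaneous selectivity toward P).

39.3

S_{P/Q} = r_P/r_Q = (k₁·C_A^1.5)/(k₂) = (k₁/k₂)·C_A^1.5.
= (0.132×5.170^1.5) / (0.0395) = 1.552/0.03950 = 39.3.
Since the desired path is higher order in A, keeping C_A high (PFR or concentrated feed) favours P.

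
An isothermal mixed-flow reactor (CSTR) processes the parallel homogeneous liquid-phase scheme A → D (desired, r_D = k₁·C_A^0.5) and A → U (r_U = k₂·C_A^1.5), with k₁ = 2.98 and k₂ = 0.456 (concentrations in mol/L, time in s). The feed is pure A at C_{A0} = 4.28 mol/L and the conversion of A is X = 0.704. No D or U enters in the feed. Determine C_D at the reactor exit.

2.52 mol/L

Exit C_A = C_{A0}(1−X) = 4.28×0.296 = 1.267 mol/L.
In a CSTR the entire volume is at exit conditions, so r_D = 2.98×1.267^0.5 = 3.354 and r_U = 0.456×1.267^1.5 = 0.6502.
Fraction of consumed A going to D: r_D/(r_D+r_U) = 0.8376.
C_D = 0.8376·C_{A0}·X = 0.8376×4.28×0.704 = 2.52 mol/L.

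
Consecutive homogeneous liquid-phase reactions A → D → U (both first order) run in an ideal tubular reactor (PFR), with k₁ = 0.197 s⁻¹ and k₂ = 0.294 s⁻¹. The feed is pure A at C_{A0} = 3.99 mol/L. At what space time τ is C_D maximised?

Setting dC_D/dτ = 0 gives τ_opt = ln(k₂/k₁)/(k₂−k₁).
= ln(0.294/0.197)/(0.294−0.197) = ln(1.492)/0.09700 = 0.4004/0.09700 = 4.13 s.

4.13 s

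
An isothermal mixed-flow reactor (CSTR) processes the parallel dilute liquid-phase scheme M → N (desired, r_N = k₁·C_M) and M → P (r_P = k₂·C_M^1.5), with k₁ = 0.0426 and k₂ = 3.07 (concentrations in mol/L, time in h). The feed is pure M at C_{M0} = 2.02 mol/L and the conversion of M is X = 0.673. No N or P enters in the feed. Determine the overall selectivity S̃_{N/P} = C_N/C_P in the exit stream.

Exit C_M = C_{M0}(1−X) = 2.02×0.327 = 0.6605 mol/L.
A CSTR operates uniformly at the exit composition, giving r_N = 0.02814 and r_P = 1.648 (each k·C_M^n at C_M = 0.6605).
Overall selectivity = C_N/C_P = r_Nτ/(r_Pτ) = r_N/r_P = 0.0171.

0.0171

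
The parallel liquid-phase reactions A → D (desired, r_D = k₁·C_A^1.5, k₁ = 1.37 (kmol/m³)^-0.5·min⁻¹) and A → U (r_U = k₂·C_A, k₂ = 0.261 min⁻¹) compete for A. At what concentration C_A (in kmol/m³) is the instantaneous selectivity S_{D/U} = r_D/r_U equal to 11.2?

4.55 kmol/m³

S_{D/U} = (k₁/k₂)·C_A^0.5 ⇒ C_A = (S·k₂/k₁)^(2).
= (11.2×0.261/1.37)^(2) = (2.134)^(2) = 4.55 kmol/m³.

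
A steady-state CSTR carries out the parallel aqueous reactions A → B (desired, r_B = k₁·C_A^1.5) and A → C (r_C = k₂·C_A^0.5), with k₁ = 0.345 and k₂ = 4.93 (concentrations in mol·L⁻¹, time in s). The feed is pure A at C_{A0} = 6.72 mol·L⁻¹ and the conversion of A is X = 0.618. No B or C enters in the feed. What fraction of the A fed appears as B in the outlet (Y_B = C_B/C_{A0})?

0.0941

Exit C_A = C_{A0}(1−X) = 6.72×0.382 = 2.567 mol·L⁻¹.
Rates in a CSTR are evaluated at the outlet concentration: r_B = 0.345×2.567^1.5 = 1.419, r_C = 4.93×2.567^0.5 = 7.899.
Fraction of consumed A going to B: r_B/(r_B+r_C) = 0.1523.
C_B = 0.1523·C_{A0}·X = 0.1523×6.72×0.618 = 0.632 mol·L⁻¹; Y_B = C_B/C_{A0} = 0.0941.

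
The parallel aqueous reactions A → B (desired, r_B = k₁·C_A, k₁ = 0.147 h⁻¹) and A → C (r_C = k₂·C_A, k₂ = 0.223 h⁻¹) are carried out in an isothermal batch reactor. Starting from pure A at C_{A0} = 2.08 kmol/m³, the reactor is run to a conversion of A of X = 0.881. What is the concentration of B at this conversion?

C_A = C_{A0}(1−X) = 0.2475 kmol/m³.
Both paths are first order in A, so the instantaneous fraction to B is constant: dC_B/d(−C_A) = k₁/(k₁+k₂) = 0.3973.
C_B = 0.3973·(C_{A0}−C_A) = 0.3973×1.832 = 0.728 kmol/m³.

0.728 kmol/m³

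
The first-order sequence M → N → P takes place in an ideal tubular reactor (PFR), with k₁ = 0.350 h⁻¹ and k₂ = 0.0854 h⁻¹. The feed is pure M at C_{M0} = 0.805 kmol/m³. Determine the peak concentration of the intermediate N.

0.511 kmol/m³

Evaluating C_N at τ_opt = ln(k₂/k₁)/(k₂−k₁) gives C_{N,max}/C_{M0} = (k₁/k₂)^[k₂/(k₂−k₁)].
= (0.350/0.0854)^(0.0854/(0.0854−0.350)) = (4.098)^(-0.3228) = 0.6343.
C_{N,max} = 0.6343×0.805 = 0.511 kmol/m³.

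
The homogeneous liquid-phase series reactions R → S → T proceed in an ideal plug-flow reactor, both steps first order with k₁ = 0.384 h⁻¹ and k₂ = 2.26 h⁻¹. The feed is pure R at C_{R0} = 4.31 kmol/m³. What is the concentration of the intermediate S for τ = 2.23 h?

The intermediate concentration in a first-order A→B→C sequence is C_S = k₁C_{R0}(e^(−k₁τ) − e^(−k₂τ))/(k₂−k₁).
e^(−k₁τ) = e^(−0.384×2.23) = e^(−0.8563) = 0.4247; e^(−k₂τ) = e^(−5.040) = 0.006475.
C_S = 0.384×4.31/(2.26−0.384) × (0.4247−0.006475) = 0.8822×0.4182 = 0.3690 kmol/m³.

0.369 kmol/m³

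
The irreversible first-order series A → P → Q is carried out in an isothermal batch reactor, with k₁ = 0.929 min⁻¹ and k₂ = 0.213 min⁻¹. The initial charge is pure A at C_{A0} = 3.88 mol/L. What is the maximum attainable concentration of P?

At the optimum, C_{P,max}/C_{A0} = (k₁/k₂)^[k₂/(k₂−k₁)].
= (0.929/0.213)^(0.213/(0.213−0.929)) = (4.362)^(-0.2975) = 0.6452.
C_{P,max} = 0.6452×3.88 = 2.50 mol/L.

2.50 mol/L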